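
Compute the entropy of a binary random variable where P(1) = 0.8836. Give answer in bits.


H = -p*log2(p) - (1-p)*log2(1-p). -0.8836*log2(0.8836) = 0.157753; -0.1164*log2(0.1164) = 0.361170. H = 0.157753 + 0.361170 = 0.5189

0.5189 bits


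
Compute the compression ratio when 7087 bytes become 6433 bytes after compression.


Ratio = original / compressed = 7087 / 6433 = 1.1017

1.1017


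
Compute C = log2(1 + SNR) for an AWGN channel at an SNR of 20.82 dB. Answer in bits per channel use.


SNR_linear = 10^(20.82/10) = 120.7814; C = log2(1 + SNR_linear) = log2(1 + 120.7814) = 6.9281

6.9281 bits/channel use


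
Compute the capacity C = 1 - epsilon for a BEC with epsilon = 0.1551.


C = 1 - epsilon = 1 - 0.1551 = 0.8449

0.8449 bits


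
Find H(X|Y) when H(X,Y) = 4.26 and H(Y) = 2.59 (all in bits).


H(X|Y) = H(X,Y) - H(Y) = 4.26 - 2.59 = 1.67

1.67 bits


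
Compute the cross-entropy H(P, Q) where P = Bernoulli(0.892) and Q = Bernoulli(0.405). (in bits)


H(P,Q) = -p*log2(q) - (1-p)*log2(1-q). -0.892*log2(0.405) = 1.163174; -0.108*log2(0.595) = 0.080896. H(P,Q) = 1.163174 + 0.080896 = 1.2441

1.2441 bits


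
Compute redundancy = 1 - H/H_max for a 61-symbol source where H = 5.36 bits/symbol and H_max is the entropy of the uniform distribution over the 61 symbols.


H_max = log2(K) = log2(61) = 5.9307 bits/symbol. Redundancy = 1 - H/H_max = 1 - 5.36/5.9307 = 1 - 0.9038 = 0.0962

0.0962


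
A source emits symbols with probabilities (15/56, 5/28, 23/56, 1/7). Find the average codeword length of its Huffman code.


Huffman construction (repeatedly merge the two least-probable nodes; each merge adds 1 bit to every symbol beneath it): 1/7 + 5/28 = 9/28; 15/56 + 9/28 = 33/56; 23/56 + 33/56 = 1. Resulting codeword lengths (in the order the probabilities were given): (2, 3, 1, 3). L_avg = sum(p_i * l_i) = 15/56*2 + 5/28*3 + 23/56*1 + 1/7*3 = 107/56 = 1.9107

1.9107 bits


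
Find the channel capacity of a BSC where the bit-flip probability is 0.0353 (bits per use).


H(p) = -p*log2(p) - (1-p)*log2(1-p) = -0.0353*log2(0.0353) - 0.9647*log2(0.9647) = 0.170294 + 0.050018 = 0.2203. C = 1 - H(p) = 1 - 0.2203 = 0.7797

0.7797 bits


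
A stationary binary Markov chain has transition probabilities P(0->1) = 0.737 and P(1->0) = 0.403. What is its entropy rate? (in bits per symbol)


Stationary distribution: pi_0 = p10/(p01+p10) = 0.3535, pi_1 = 0.6465. Entropy rate H' = pi_0*H(p01) + pi_1*H(p10) = 0.3535*0.8312 + 0.6465*0.9727 = 0.9227

0.9227 bits/symbol


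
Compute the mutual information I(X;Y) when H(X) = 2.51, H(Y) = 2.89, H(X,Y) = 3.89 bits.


I(X;Y) = H(X) + H(Y) - H(X,Y) = 2.51 + 2.89 - 3.89 = 1.51

1.51 bits


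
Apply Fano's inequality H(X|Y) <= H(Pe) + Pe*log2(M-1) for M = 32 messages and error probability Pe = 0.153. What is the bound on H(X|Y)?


H(Pe) = -Pe*log2(Pe) - (1-Pe)*log2(1-Pe) = -0.153*log2(0.153) - 0.847*log2(0.847) = 0.414385 + 0.202913 = 0.6173. Pe*log2(M-1) = 0.153*log2(31) = 0.757992. Bound = H(Pe) + Pe*log2(M-1) = 0.414385 + 0.202913 + 0.757992 = 1.3753

1.3753 bits


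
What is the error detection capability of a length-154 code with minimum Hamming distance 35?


Detection capability = d_min - 1 = 35 - 1 = 34

34 errors


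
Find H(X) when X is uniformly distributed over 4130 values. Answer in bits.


H = log2(n) = log2(4130) = 12.0119

12.0119 bits


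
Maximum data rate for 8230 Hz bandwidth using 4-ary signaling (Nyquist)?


Rate = 2 * B * log2(M) = 2 * 8230 * 2.0 = 32920.0

32920.0 bps


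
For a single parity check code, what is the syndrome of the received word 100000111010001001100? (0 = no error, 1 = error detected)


Syndrome = XOR of all bits = 1 XOR 0 XOR 0 XOR 0 XOR 0 XOR 0 XOR 1 XOR 1 XOR 1 XOR 0 XOR 1 XOR 0 XOR 0 XOR 0 XOR 1 XOR 0 XOR 0 XOR 1 XOR 1 XOR 0 XOR 0 = 0

0


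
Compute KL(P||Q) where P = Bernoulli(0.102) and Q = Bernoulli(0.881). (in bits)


KL = p*log2(p/q) + (1-p)*log2((1-p)/(1-q)) = 0.102*log2(0.102/0.881) + 0.898*log2(0.898/0.119) = 2.3011

2.3011 bits


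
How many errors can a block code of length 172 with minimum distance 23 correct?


Correction capability = floor((d-1)/2) = floor((23-1)/2) = 11

11 errors


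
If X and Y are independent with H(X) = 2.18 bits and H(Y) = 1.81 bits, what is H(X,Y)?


For independent variables, H(X,Y) = H(X) + H(Y) = 2.18 + 1.81 = 3.99

3.99 bits


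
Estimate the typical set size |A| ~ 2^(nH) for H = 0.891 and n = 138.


log2|A_typical| = nH = 138 * 0.891 = 122.958, so |A_typical| ~ 2^122.958 = 1.033e+37

1.033e+37


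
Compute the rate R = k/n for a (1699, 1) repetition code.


Rate = k/n = 1/1699

1/1699


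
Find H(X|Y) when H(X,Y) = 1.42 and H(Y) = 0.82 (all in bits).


H(X|Y) = H(X,Y) - H(Y) = 1.42 - 0.82 = 0.6

0.6 bits


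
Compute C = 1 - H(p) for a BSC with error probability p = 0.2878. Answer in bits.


H(p) = -p*log2(p) - (1-p)*log2(1-p) = -0.2878*log2(0.2878) - 0.7122*log2(0.7122) = 0.517137 + 0.348726 = 0.8659. C = 1 - H(p) = 1 - 0.8659 = 0.1341

0.1341 bits


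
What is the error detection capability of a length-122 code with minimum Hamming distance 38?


Detection capability = d_min - 1 = 38 - 1 = 37

37 errors


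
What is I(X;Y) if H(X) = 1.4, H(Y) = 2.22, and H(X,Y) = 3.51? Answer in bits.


I(X;Y) = H(X) + H(Y) - H(X,Y) = 1.4 + 2.22 - 3.51 = 0.11

0.11 bits


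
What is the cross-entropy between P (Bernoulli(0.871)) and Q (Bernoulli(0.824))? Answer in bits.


H(P,Q) = -p*log2(q) - (1-p)*log2(1-q). -0.871*log2(0.824) = 0.243256; -0.129*log2(0.176) = 0.323319. H(P,Q) = 0.243256 + 0.323319 = 0.5666

0.5666 bits


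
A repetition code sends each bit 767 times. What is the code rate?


Rate = k/n = 1/767

1/767


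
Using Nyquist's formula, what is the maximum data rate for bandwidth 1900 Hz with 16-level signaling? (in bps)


Rate = 2 * B * log2(M) = 2 * 1900 * 4.0 = 15200.0

15200.0 bps


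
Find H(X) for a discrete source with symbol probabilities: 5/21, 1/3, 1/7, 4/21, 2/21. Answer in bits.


H = -sum(p_i * log2(p_i)). Terms: -(5/21)*log2(5/21) = 0.492950; -(1/3)*log2(1/3) = 0.528321; -(1/7)*log2(1/7) = 0.401051; -(4/21)*log2(4/21) = 0.455680; -(2/21)*log2(2/21) = 0.323078. H = 0.492950 + 0.528321 + 0.401051 + 0.455680 + 0.323078 = 2.2011

2.2011 bits


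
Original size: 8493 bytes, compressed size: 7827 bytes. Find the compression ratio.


Ratio = original / compressed = 8493 / 7827 = 1.0851

1.0851


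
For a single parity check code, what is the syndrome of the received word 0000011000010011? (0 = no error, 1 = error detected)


Syndrome = XOR of all bits = 0 XOR 0 XOR 0 XOR 0 XOR 0 XOR 1 XOR 1 XOR 0 XOR 0 XOR 0 XOR 0 XOR 1 XOR 0 XOR 0 XOR 1 XOR 1 = 1

1


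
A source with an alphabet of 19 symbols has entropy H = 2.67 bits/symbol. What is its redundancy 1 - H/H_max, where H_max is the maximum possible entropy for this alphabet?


H_max = log2(K) = log2(19) = 4.2479 bits/symbol. Redundancy = 1 - H/H_max = 1 - 2.67/4.2479 = 1 - 0.6285 = 0.3715

0.3715


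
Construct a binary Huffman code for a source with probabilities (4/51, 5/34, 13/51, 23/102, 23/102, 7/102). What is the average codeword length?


Huffman construction (repeatedly merge the two least-probable nodes; each merge adds 1 bit to every symbol beneath it): 7/102 + 4/51 = 5/34; 5/34 + 5/34 = 5/17; 23/102 + 23/102 = 23/51; 13/51 + 5/17 = 28/51; 23/51 + 28/51 = 1. Resulting codeword lengths (in the order the probabilities were given): (4, 3, 2, 2, 2, 4). L_avg = sum(p_i * l_i) = 4/51*4 + 5/34*3 + 13/51*2 + 23/102*2 + 23/102*2 + 7/102*4 = 83/34 = 2.4412

2.4412 bits


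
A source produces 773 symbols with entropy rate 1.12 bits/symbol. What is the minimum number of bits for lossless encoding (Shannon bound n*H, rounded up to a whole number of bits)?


Minimum bits >= n * H = 773 * 1.12 = 865.76, rounded up to a whole number of bits = 866

866 bits


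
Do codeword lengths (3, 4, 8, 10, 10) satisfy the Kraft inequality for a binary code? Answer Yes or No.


Kraft sum = sum(2^(-l_i)) = 0.1934, need <= 1. Result: satisfied (a binary prefix-free code with these lengths exists)

Yes


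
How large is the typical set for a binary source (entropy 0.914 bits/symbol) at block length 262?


log2|A_typical| = nH = 262 * 0.914 = 239.468, so |A_typical| ~ 2^239.468 = 1.222e+72

1.222e+72


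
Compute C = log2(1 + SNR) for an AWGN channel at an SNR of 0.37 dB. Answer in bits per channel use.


SNR_linear = 10^(0.37/10) = 1.0889; C = log2(1 + SNR_linear) = log2(1 + 1.0889) = 1.0628

1.0628 bits/channel use


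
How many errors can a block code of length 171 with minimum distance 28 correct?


Correction capability = floor((d-1)/2) = floor((28-1)/2) = 13

13 errors


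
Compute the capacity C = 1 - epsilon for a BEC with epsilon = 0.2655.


C = 1 - epsilon = 1 - 0.2655 = 0.7345

0.7345 bits


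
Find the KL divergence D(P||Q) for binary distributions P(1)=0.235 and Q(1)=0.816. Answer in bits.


KL = p*log2(p/q) + (1-p)*log2((1-p)/(1-q)) = 0.235*log2(0.235/0.816) + 0.765*log2(0.765/0.184) = 1.1506

1.1506 bits


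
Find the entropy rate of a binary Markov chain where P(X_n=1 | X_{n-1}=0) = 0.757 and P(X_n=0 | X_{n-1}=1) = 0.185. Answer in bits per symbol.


Stationary distribution: pi_0 = p10/(p01+p10) = 0.1964, pi_1 = 0.8036. Entropy rate H' = pi_0*H(p01) + pi_1*H(p10) = 0.1964*0.8 + 0.8036*0.6909 = 0.7123

0.7123 bits/symbol


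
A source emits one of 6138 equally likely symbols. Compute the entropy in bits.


H = log2(n) = log2(6138) = 12.5836

12.5836 bits


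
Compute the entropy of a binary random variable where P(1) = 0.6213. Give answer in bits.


H = -p*log2(p) - (1-p)*log2(1-p). -0.6213*log2(0.6213) = 0.426608; -0.3787*log2(0.3787) = 0.530510. H = 0.426608 + 0.530510 = 0.9571

0.9571 bits


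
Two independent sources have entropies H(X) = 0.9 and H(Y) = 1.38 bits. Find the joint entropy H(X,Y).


For independent variables, H(X,Y) = H(X) + H(Y) = 0.9 + 1.38 = 2.28

2.28 bits


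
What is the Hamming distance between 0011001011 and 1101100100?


Count differing positions: ^ ^ ^ . ^ . ^ ^ ^ ^ = 8 differences

8


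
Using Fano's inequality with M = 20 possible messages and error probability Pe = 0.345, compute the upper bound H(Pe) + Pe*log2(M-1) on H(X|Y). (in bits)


H(Pe) = -Pe*log2(Pe) - (1-Pe)*log2(1-Pe) = -0.345*log2(0.345) - 0.655*log2(0.655) = 0.529689 + 0.399834 = 0.9295. Pe*log2(M-1) = 0.345*log2(19) = 1.465535. Bound = H(Pe) + Pe*log2(M-1) = 0.529689 + 0.399834 + 1.465535 = 2.3951

2.3951 bits


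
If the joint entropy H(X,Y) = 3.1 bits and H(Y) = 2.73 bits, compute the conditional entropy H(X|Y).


H(X|Y) = H(X,Y) - H(Y) = 3.1 - 2.73 = 0.37

0.37 bits


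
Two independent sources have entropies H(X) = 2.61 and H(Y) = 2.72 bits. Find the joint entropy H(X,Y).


For independent variables, H(X,Y) = H(X) + H(Y) = 2.61 + 2.72 = 5.33

5.33 bits


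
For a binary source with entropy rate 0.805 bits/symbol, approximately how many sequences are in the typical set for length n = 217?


log2|A_typical| = nH = 217 * 0.805 = 174.685, so |A_typical| ~ 2^174.685 = 3.850e+52

3.850e+52


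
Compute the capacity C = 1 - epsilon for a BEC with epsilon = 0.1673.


C = 1 - epsilon = 1 - 0.1673 = 0.8327

0.8327 bits


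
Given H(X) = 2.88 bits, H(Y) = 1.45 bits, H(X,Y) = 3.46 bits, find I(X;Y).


I(X;Y) = H(X) + H(Y) - H(X,Y) = 2.88 + 1.45 - 3.46 = 0.87

0.87 bits


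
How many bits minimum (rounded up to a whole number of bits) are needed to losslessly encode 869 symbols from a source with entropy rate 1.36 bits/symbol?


Minimum bits >= n * H = 869 * 1.36 = 1181.84, rounded up to a whole number of bits = 1182

1182 bits


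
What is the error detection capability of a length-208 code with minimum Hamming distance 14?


Detection capability = d_min - 1 = 14 - 1 = 13

13 errors


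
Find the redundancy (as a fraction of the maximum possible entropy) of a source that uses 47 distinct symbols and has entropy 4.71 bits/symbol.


H_max = log2(K) = log2(47) = 5.5546 bits/symbol. Redundancy = 1 - H/H_max = 1 - 4.71/5.5546 = 1 - 0.8479 = 0.1521

0.1521


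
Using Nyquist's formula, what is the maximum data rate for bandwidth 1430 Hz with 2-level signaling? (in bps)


Rate = 2 * B * log2(M) = 2 * 1430 * 1.0 = 2860.0

2860.0 bps


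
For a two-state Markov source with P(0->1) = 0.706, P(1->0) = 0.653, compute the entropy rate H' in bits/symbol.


Stationary distribution: pi_0 = p10/(p01+p10) = 0.4805, pi_1 = 0.5195. Entropy rate H' = pi_0*H(p01) + pi_1*H(p10) = 0.4805*0.8738 + 0.5195*0.9314 = 0.9037

0.9037 bits/symbol


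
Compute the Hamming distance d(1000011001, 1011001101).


Count differing positions: . . ^ ^ . ^ . ^ . . = 4 differences

4


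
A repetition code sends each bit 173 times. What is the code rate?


Rate = k/n = 1/173

1/173


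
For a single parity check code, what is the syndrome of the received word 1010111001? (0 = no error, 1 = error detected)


Syndrome = XOR of all bits = 1 XOR 0 XOR 1 XOR 0 XOR 1 XOR 1 XOR 1 XOR 0 XOR 0 XOR 1 = 0

0


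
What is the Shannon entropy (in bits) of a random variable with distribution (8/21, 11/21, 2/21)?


H = -sum(p_i * log2(p_i)). Terms: -(8/21)*log2(8/21) = 0.530407; -(11/21)*log2(11/21) = 0.488654; -(2/21)*log2(2/21) = 0.323078. H = 0.530407 + 0.488654 + 0.323078 = 1.3421

1.3421 bits


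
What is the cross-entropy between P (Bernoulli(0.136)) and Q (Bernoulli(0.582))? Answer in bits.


H(P,Q) = -p*log2(q) - (1-p)*log2(1-q). -0.136*log2(0.582) = 0.106204; -0.864*log2(0.418) = 1.087279. H(P,Q) = 0.106204 + 1.087279 = 1.1935

1.1935 bits


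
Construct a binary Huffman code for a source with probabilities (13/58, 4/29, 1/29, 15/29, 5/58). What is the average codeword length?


Huffman construction (repeatedly merge the two least-probable nodes; each merge adds 1 bit to every symbol beneath it): 1/29 + 5/58 = 7/58; 7/58 + 4/29 = 15/58; 13/58 + 15/58 = 14/29; 14/29 + 15/29 = 1. Resulting codeword lengths (in the order the probabilities were given): (2, 3, 4, 1, 4). L_avg = sum(p_i * l_i) = 13/58*2 + 4/29*3 + 1/29*4 + 15/29*1 + 5/58*4 = 54/29 = 1.8621

1.8621 bits


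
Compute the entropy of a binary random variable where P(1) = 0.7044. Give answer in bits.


H = -p*log2(p) - (1-p)*log2(1-p). -0.7044*log2(0.7044) = 0.356098; -0.2956*log2(0.2956) = 0.519748. H = 0.356098 + 0.519748 = 0.8758

0.8758 bits


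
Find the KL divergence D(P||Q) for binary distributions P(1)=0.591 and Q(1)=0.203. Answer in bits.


KL = p*log2(p/q) + (1-p)*log2((1-p)/(1-q)) = 0.591*log2(0.591/0.203) + 0.409*log2(0.409/0.797) = 0.5175

0.5175 bits


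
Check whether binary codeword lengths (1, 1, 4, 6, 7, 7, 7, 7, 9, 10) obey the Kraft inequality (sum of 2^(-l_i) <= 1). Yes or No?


Kraft sum = sum(2^(-l_i)) = 1.1123, need <= 1. Result: violated (a binary prefix-free code with these lengths cannot exist)

No


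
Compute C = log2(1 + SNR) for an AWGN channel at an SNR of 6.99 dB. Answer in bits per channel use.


SNR_linear = 10^(6.99/10) = 5.0003; C = log2(1 + SNR_linear) = log2(1 + 5.0003) = 2.585

2.585 bits/channel use


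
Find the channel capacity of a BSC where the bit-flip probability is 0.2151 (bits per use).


H(p) = -p*log2(p) - (1-p)*log2(1-p) = -0.2151*log2(0.2151) - 0.7849*log2(0.7849) = 0.476860 + 0.274259 = 0.7511. C = 1 - H(p) = 1 - 0.7511 = 0.2489

0.2489 bits


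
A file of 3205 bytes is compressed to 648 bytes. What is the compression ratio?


Ratio = original / compressed = 3205 / 648 = 4.946

4.946


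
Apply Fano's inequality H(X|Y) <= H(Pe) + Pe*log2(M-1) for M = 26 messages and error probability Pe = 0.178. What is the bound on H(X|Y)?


H(Pe) = -Pe*log2(Pe) - (1-Pe)*log2(1-Pe) = -0.178*log2(0.178) - 0.822*log2(0.822) = 0.443229 + 0.232453 = 0.6757. Pe*log2(M-1) = 0.178*log2(25) = 0.826606. Bound = H(Pe) + Pe*log2(M-1) = 0.443229 + 0.232453 + 0.826606 = 1.5023

1.5023 bits


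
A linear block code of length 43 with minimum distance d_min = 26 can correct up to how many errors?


Correction capability = floor((d-1)/2) = floor((26-1)/2) = 12

12 errors


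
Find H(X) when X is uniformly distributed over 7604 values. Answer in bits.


H = log2(n) = log2(7604) = 12.8925

12.8925 bits


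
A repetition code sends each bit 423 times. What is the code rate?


Rate = k/n = 1/423

1/423


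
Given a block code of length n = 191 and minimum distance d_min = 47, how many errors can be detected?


Detection capability = d_min - 1 = 47 - 1 = 46

46 errors


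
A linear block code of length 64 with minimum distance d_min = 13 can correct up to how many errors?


Correction capability = floor((d-1)/2) = floor((13-1)/2) = 6

6 errors


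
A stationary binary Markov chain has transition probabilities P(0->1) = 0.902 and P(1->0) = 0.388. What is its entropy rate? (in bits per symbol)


Stationary distribution: pi_0 = p10/(p01+p10) = 0.3008, pi_1 = 0.6992. Entropy rate H' = pi_0*H(p01) + pi_1*H(p10) = 0.3008*0.4626 + 0.6992*0.9635 = 0.8128

0.8128 bits/symbol


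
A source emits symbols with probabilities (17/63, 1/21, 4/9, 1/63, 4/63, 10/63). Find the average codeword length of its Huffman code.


Huffman construction (repeatedly merge the two least-probable nodes; each merge adds 1 bit to every symbol beneath it): 1/63 + 1/21 = 4/63; 4/63 + 4/63 = 8/63; 8/63 + 10/63 = 2/7; 17/63 + 2/7 = 5/9; 4/9 + 5/9 = 1. Resulting codeword lengths (in the order the probabilities were given): (2, 5, 1, 5, 4, 3). L_avg = sum(p_i * l_i) = 17/63*2 + 1/21*5 + 4/9*1 + 1/63*5 + 4/63*4 + 10/63*3 = 128/63 = 2.0317

2.0317 bits


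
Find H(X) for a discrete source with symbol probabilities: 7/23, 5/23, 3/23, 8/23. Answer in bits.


H = -sum(p_i * log2(p_i)). Terms: -(7/23)*log2(7/23) = 0.522324; -(5/23)*log2(5/23) = 0.478616; -(3/23)*log2(3/23) = 0.383296; -(8/23)*log2(8/23) = 0.529935. H = 0.522324 + 0.478616 + 0.383296 + 0.529935 = 1.9142

1.9142 bits


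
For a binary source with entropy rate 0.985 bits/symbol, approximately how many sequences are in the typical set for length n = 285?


log2|A_typical| = nH = 285 * 0.985 = 280.725, so |A_typical| ~ 2^280.725 = 3.211e+84

3.211e+84


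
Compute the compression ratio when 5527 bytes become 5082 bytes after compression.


Ratio = original / compressed = 5527 / 5082 = 1.0876

1.0876


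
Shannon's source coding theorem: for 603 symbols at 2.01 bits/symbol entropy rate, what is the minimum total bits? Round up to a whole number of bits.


Minimum bits >= n * H = 603 * 2.01 = 1212.03, rounded up to a whole number of bits = 1213

1213 bits


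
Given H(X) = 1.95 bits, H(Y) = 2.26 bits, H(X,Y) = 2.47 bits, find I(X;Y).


I(X;Y) = H(X) + H(Y) - H(X,Y) = 1.95 + 2.26 - 2.47 = 1.74

1.74 bits


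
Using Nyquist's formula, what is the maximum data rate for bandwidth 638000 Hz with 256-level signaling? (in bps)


Rate = 2 * B * log2(M) = 2 * 638000 * 8.0 = 10208000.0

10208000.0 bps


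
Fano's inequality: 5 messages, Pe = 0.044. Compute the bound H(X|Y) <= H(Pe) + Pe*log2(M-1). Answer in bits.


H(Pe) = -Pe*log2(Pe) - (1-Pe)*log2(1-Pe) = -0.044*log2(0.044) - 0.956*log2(0.956) = 0.198280 + 0.062061 = 0.2603. Pe*log2(M-1) = 0.044*log2(4) = 0.088000. Bound = H(Pe) + Pe*log2(M-1) = 0.198280 + 0.062061 + 0.088000 = 0.3483

0.3483 bits


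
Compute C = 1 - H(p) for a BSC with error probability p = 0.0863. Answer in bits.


H(p) = -p*log2(p) - (1-p)*log2(1-p) = -0.0863*log2(0.0863) - 0.9137*log2(0.9137) = 0.305027 + 0.118971 = 0.424. C = 1 - H(p) = 1 - 0.424 = 0.576

0.576 bits


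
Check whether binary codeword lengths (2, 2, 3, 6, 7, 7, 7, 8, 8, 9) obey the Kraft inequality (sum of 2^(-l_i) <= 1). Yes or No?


Kraft sum = sum(2^(-l_i)) = 0.6738, need <= 1. Result: satisfied (a binary prefix-free code with these lengths exists)

Yes


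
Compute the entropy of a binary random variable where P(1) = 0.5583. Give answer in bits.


H = -p*log2(p) - (1-p)*log2(1-p). -0.5583*log2(0.5583) = 0.469468; -0.4417*log2(0.4417) = 0.520703. H = 0.469468 + 0.520703 = 0.9902

0.9902 bits


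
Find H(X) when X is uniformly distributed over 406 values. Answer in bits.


H = log2(n) = log2(406) = 8.6653

8.6653 bits


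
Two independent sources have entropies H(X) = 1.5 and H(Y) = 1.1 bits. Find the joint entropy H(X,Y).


For independent variables, H(X,Y) = H(X) + H(Y) = 1.5 + 1.1 = 2.6

2.6 bits


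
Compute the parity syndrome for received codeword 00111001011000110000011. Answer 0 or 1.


Syndrome = XOR of all bits = 0 XOR 0 XOR 1 XOR 1 XOR 1 XOR 0 XOR 0 XOR 1 XOR 0 XOR 1 XOR 1 XOR 0 XOR 0 XOR 0 XOR 1 XOR 1 XOR 0 XOR 0 XOR 0 XOR 0 XOR 0 XOR 1 XOR 1 = 0

0


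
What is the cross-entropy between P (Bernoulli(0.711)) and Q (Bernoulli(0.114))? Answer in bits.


H(P,Q) = -p*log2(q) - (1-p)*log2(1-q). -0.711*log2(0.114) = 2.227488; -0.289*log2(0.886) = 0.050466. H(P,Q) = 2.227488 + 0.050466 = 2.278

2.278 bits


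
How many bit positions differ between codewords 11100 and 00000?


Count differing positions: ^ ^ ^ . . = 3 differences

3


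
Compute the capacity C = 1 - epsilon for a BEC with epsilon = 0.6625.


C = 1 - epsilon = 1 - 0.6625 = 0.3375

0.3375 bits


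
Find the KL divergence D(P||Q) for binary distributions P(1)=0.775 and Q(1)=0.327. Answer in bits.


KL = p*log2(p/q) + (1-p)*log2((1-p)/(1-q)) = 0.775*log2(0.775/0.327) + 0.225*log2(0.225/0.673) = 0.6091

0.6091 bits


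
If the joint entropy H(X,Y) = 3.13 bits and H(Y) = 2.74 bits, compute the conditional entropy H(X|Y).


H(X|Y) = H(X,Y) - H(Y) = 3.13 - 2.74 = 0.39

0.39 bits


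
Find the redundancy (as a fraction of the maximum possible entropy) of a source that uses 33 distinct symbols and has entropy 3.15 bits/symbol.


H_max = log2(K) = log2(33) = 5.0444 bits/symbol. Redundancy = 1 - H/H_max = 1 - 3.15/5.0444 = 1 - 0.6245 = 0.3755

0.3755


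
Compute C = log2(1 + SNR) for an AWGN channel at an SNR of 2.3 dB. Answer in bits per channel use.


SNR_linear = 10^(2.3/10) = 1.6982; C = log2(1 + SNR_linear) = log2(1 + 1.6982) = 1.432

1.432 bits/channel use


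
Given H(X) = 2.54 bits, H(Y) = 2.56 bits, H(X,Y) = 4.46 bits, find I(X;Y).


I(X;Y) = H(X) + H(Y) - H(X,Y) = 2.54 + 2.56 - 4.46 = 0.64

0.64 bits


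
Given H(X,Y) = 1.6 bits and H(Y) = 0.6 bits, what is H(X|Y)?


H(X|Y) = H(X,Y) - H(Y) = 1.6 - 0.6 = 1.0

1.0 bits


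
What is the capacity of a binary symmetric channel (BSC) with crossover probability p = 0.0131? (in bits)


H(p) = -p*log2(p) - (1-p)*log2(1-p) = -0.0131*log2(0.0131) - 0.9869*log2(0.9869) = 0.081931 + 0.018775 = 0.1007. C = 1 - H(p) = 1 - 0.1007 = 0.8993

0.8993 bits


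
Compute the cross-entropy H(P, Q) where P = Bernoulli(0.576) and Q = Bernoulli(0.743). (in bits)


H(P,Q) = -p*log2(q) - (1-p)*log2(1-q). -0.576*log2(0.743) = 0.246854; -0.424*log2(0.257) = 0.831108. H(P,Q) = 0.246854 + 0.831108 = 1.078

1.078 bits


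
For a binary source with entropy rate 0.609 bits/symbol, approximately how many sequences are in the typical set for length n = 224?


log2|A_typical| = nH = 224 * 0.609 = 136.416, so |A_typical| ~ 2^136.416 = 1.162e+41

1.162e+41


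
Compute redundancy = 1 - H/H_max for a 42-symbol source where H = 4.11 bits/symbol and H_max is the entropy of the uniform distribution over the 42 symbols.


H_max = log2(K) = log2(42) = 5.3923 bits/symbol. Redundancy = 1 - H/H_max = 1 - 4.11/5.3923 = 1 - 0.7622 = 0.2378

0.2378


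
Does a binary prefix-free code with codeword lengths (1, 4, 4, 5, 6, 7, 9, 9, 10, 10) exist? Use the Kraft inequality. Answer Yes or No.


Kraft sum = sum(2^(-l_i)) = 0.6855, need <= 1. Result: satisfied (a binary prefix-free code with these lengths exists)

Yes


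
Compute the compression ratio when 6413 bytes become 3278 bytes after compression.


Ratio = original / compressed = 6413 / 3278 = 1.9564

1.9564


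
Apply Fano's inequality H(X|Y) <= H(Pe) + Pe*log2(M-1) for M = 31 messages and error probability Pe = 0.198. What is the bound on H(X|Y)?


H(Pe) = -Pe*log2(Pe) - (1-Pe)*log2(1-Pe) = -0.198*log2(0.198) - 0.802*log2(0.802) = 0.462613 + 0.255297 = 0.7179. Pe*log2(M-1) = 0.198*log2(30) = 0.971564. Bound = H(Pe) + Pe*log2(M-1) = 0.462613 + 0.255297 + 0.971564 = 1.6895

1.6895 bits


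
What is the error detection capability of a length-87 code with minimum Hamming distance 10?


Detection capability = d_min - 1 = 10 - 1 = 9

9 errors


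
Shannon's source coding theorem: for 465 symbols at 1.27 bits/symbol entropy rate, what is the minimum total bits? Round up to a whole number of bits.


Minimum bits >= n * H = 465 * 1.27 = 590.55, rounded up to a whole number of bits = 591

591 bits


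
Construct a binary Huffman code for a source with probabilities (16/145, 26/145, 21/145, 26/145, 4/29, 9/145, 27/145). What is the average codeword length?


Huffman construction (repeatedly merge the two least-probable nodes; each merge adds 1 bit to every symbol beneath it): 9/145 + 16/145 = 5/29; 4/29 + 21/145 = 41/145; 5/29 + 26/145 = 51/145; 26/145 + 27/145 = 53/145; 41/145 + 51/145 = 92/145; 53/145 + 92/145 = 1. Resulting codeword lengths (in the order the probabilities were given): (4, 3, 3, 2, 3, 4, 2). L_avg = sum(p_i * l_i) = 16/145*4 + 26/145*3 + 21/145*3 + 26/145*2 + 4/29*3 + 9/145*4 + 27/145*2 = 407/145 = 2.8069

2.8069 bits


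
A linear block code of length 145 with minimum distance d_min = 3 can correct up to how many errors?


Correction capability = floor((d-1)/2) = floor((3-1)/2) = 1

1 errors


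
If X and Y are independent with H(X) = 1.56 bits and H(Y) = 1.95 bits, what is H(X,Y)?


For independent variables, H(X,Y) = H(X) + H(Y) = 1.56 + 1.95 = 3.51

3.51 bits


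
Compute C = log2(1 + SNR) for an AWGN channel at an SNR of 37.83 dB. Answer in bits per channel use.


SNR_linear = 10^(37.83/10) = 6067.3633; C = log2(1 + SNR_linear) = log2(1 + 6067.3633) = 12.5671

12.5671 bits/channel use


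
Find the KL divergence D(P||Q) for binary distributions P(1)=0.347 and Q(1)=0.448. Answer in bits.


KL = p*log2(p/q) + (1-p)*log2((1-p)/(1-q)) = 0.347*log2(0.347/0.448) + 0.653*log2(0.653/0.552) = 0.0304

0.0304 bits


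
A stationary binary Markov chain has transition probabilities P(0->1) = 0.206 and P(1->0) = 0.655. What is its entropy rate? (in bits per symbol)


Stationary distribution: pi_0 = p10/(p01+p10) = 0.7607, pi_1 = 0.2393. Entropy rate H' = pi_0*H(p01) + pi_1*H(p10) = 0.7607*0.7338 + 0.2393*0.9295 = 0.7806

0.7806 bits/symbol


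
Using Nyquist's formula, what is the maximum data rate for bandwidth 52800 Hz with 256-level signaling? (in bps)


Rate = 2 * B * log2(M) = 2 * 52800 * 8.0 = 844800.0

844800.0 bps


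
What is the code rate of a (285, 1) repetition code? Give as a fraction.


Rate = k/n = 1/285

1/285


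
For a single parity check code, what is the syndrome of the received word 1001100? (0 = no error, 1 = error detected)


Syndrome = XOR of all bits = 1 XOR 0 XOR 0 XOR 1 XOR 1 XOR 0 XOR 0 = 1

1


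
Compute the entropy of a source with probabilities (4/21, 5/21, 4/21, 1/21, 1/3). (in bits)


H = -sum(p_i * log2(p_i)). Terms: -(4/21)*log2(4/21) = 0.455680; -(5/21)*log2(5/21) = 0.492950; -(4/21)*log2(4/21) = 0.455680; -(1/21)*log2(1/21) = 0.209158; -(1/3)*log2(1/3) = 0.528321. H = 0.455680 + 0.492950 + 0.455680 + 0.209158 + 0.528321 = 2.1418

2.1418 bits


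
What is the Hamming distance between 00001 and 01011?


Count differing positions: . ^ . ^ . = 2 differences

2


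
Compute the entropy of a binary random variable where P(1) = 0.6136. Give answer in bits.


H = -p*log2(p) - (1-p)*log2(1-p). -0.6136*log2(0.6136) = 0.432361; -0.3864*log2(0.3864) = 0.530076. H = 0.432361 + 0.530076 = 0.9624

0.9624 bits


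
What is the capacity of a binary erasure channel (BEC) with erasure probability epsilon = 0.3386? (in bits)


C = 1 - epsilon = 1 - 0.3386 = 0.6614

0.6614 bits


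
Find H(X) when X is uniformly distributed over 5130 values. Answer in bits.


H = log2(n) = log2(5130) = 12.3247

12.3247 bits


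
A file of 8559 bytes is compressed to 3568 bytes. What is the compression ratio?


Ratio = original / compressed = 8559 / 3568 = 2.3988

2.3988


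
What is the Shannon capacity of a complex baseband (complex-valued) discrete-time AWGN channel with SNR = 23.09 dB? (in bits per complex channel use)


SNR_linear = 10^(23.09/10) = 203.7042; C = log2(1 + SNR_linear) = log2(1 + 203.7042) = 7.6774

7.6774 bits/channel use


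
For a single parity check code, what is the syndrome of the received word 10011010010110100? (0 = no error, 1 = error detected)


Syndrome = XOR of all bits = 1 XOR 0 XOR 0 XOR 1 XOR 1 XOR 0 XOR 1 XOR 0 XOR 0 XOR 1 XOR 0 XOR 1 XOR 1 XOR 0 XOR 1 XOR 0 XOR 0 = 0

0


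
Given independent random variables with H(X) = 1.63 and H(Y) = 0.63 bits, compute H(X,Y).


For independent variables, H(X,Y) = H(X) + H(Y) = 1.63 + 0.63 = 2.26

2.26 bits


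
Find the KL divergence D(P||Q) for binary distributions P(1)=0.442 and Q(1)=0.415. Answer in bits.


KL = p*log2(p/q) + (1-p)*log2((1-p)/(1-q)) = 0.442*log2(0.442/0.415) + 0.558*log2(0.558/0.585) = 0.0022

0.0022 bits


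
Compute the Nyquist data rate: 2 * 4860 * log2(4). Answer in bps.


Rate = 2 * B * log2(M) = 2 * 4860 * 2.0 = 19440.0

19440.0 bps


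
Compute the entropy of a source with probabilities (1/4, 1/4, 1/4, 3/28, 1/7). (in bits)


H = -sum(p_i * log2(p_i)). Terms: -(1/4)*log2(1/4) = 0.500000; -(1/4)*log2(1/4) = 0.500000; -(1/4)*log2(1/4) = 0.500000; -(3/28)*log2(3/28) = 0.345256; -(1/7)*log2(1/7) = 0.401051. H = 0.500000 + 0.500000 + 0.500000 + 0.345256 + 0.401051 = 2.2463

2.2463 bits


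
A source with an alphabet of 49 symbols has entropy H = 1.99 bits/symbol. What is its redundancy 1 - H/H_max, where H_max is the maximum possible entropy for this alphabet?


H_max = log2(K) = log2(49) = 5.6147 bits/symbol. Redundancy = 1 - H/H_max = 1 - 1.99/5.6147 = 1 - 0.3544 = 0.6456

0.6456


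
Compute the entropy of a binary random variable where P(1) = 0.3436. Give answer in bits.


H = -p*log2(p) - (1-p)*log2(1-p). -0.3436*log2(0.3436) = 0.529556; -0.6564*log2(0.6564) = 0.398666. H = 0.529556 + 0.398666 = 0.9282

0.9282 bits


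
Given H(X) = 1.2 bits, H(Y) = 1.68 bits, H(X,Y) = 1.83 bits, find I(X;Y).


I(X;Y) = H(X) + H(Y) - H(X,Y) = 1.2 + 1.68 - 1.83 = 1.05

1.05 bits


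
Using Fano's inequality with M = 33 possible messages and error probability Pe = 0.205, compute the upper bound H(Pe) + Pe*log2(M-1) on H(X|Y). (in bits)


H(Pe) = -Pe*log2(Pe) - (1-Pe)*log2(1-Pe) = -0.205*log2(0.205) - 0.795*log2(0.795) = 0.468692 + 0.263124 = 0.7318. Pe*log2(M-1) = 0.205*log2(32) = 1.025000. Bound = H(Pe) + Pe*log2(M-1) = 0.468692 + 0.263124 + 1.025000 = 1.7568

1.7568 bits


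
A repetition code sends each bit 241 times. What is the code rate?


Rate = k/n = 1/241

1/241


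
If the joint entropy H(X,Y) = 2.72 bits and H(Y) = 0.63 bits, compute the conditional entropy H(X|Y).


H(X|Y) = H(X,Y) - H(Y) = 2.72 - 0.63 = 2.09

2.09 bits


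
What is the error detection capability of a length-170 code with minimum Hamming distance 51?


Detection capability = d_min - 1 = 51 - 1 = 50

50 errors


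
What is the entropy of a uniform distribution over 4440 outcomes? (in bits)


H = log2(n) = log2(4440) = 12.1163

12.1163 bits


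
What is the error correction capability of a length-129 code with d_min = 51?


Correction capability = floor((d-1)/2) = floor((51-1)/2) = 25

25 errors


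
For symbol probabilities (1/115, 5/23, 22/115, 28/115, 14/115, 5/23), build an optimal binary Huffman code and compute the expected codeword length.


Huffman construction (repeatedly merge the two least-probable nodes; each merge adds 1 bit to every symbol beneath it): 1/115 + 14/115 = 3/23; 3/23 + 22/115 = 37/115; 5/23 + 5/23 = 10/23; 28/115 + 37/115 = 13/23; 10/23 + 13/23 = 1. Resulting codeword lengths (in the order the probabilities were given): (4, 2, 3, 2, 4, 2). L_avg = sum(p_i * l_i) = 1/115*4 + 5/23*2 + 22/115*3 + 28/115*2 + 14/115*4 + 5/23*2 = 282/115 = 2.4522

2.4522 bits


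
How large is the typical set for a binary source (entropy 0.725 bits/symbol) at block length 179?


log2|A_typical| = nH = 179 * 0.725 = 129.775, so |A_typical| ~ 2^129.775 = 1.165e+39

1.165e+39


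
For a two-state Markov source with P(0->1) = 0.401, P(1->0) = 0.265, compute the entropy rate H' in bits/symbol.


Stationary distribution: pi_0 = p10/(p01+p10) = 0.3979, pi_1 = 0.6021. Entropy rate H' = pi_0*H(p01) + pi_1*H(p10) = 0.3979*0.9715 + 0.6021*0.8342 = 0.8888

0.8888 bits/symbol


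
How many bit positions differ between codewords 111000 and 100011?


Count differing positions: . ^ ^ . ^ ^ = 4 differences

4


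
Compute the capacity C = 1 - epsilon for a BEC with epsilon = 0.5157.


C = 1 - epsilon = 1 - 0.5157 = 0.4843

0.4843 bits


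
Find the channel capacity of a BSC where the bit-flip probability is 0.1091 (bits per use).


H(p) = -p*log2(p) - (1-p)*log2(1-p) = -0.1091*log2(0.1091) - 0.8909*log2(0.8909) = 0.348714 + 0.148481 = 0.4972. C = 1 - H(p) = 1 - 0.4972 = 0.5028

0.5028 bits


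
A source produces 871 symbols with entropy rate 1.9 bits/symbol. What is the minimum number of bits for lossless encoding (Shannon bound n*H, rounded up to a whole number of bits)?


Minimum bits >= n * H = 871 * 1.9 = 1654.9, rounded up to a whole number of bits = 1655

1655 bits


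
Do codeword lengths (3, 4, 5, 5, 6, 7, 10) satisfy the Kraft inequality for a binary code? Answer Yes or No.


Kraft sum = sum(2^(-l_i)) = 0.2744, need <= 1. Result: satisfied (a binary prefix-free code with these lengths exists)

Yes


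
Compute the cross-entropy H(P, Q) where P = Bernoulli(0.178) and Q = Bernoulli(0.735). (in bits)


H(P,Q) = -p*log2(q) - (1-p)*log2(1-q). -0.178*log2(0.735) = 0.079065; -0.822*log2(0.265) = 1.574899. H(P,Q) = 0.079065 + 1.574899 = 1.654

1.654 bits


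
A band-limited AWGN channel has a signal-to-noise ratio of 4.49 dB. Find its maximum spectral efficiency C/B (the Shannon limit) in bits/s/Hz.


SNR_linear = 10^(4.49/10) = 2.8119; C/B = log2(1 + SNR_linear) = log2(1 + 2.8119) = 1.9305

1.9305 bits/s/Hz


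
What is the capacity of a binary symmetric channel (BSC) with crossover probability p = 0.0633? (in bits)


H(p) = -p*log2(p) - (1-p)*log2(1-p) = -0.0633*log2(0.0633) - 0.9367*log2(0.9367) = 0.252038 + 0.088369 = 0.3404. C = 1 - H(p) = 1 - 0.3404 = 0.6596

0.6596 bits


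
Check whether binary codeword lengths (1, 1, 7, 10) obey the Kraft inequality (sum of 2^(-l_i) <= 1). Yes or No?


Kraft sum = sum(2^(-l_i)) = 1.0088, need <= 1. Result: violated (a binary prefix-free code with these lengths cannot exist)

No


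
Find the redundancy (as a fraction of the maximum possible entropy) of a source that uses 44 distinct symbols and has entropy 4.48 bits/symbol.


H_max = log2(K) = log2(44) = 5.4594 bits/symbol. Redundancy = 1 - H/H_max = 1 - 4.48/5.4594 = 1 - 0.8206 = 0.1794

0.1794


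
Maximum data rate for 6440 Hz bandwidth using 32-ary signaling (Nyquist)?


Rate = 2 * B * log2(M) = 2 * 6440 * 5.0 = 64400.0

64400.0 bps


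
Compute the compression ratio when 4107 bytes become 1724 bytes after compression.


Ratio = original / compressed = 4107 / 1724 = 2.3823

2.3823


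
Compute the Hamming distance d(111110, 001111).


Count differing positions: ^ ^ . . . ^ = 3 differences

3


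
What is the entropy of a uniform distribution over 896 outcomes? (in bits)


H = log2(n) = log2(896) = 9.8074

9.8074 bits


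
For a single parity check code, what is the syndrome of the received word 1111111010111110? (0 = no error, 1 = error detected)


Syndrome = XOR of all bits = 1 XOR 1 XOR 1 XOR 1 XOR 1 XOR 1 XOR 1 XOR 0 XOR 1 XOR 0 XOR 1 XOR 1 XOR 1 XOR 1 XOR 1 XOR 0 = 1

1


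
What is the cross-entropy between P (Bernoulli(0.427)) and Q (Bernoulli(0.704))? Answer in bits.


H(P,Q) = -p*log2(q) - (1-p)*log2(1-q). -0.427*log2(0.704) = 0.216213; -0.573*log2(0.296) = 1.006378. H(P,Q) = 0.216213 + 1.006378 = 1.2226

1.2226 bits


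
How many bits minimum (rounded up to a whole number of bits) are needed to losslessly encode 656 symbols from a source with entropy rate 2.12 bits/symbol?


Minimum bits >= n * H = 656 * 2.12 = 1390.72, rounded up to a whole number of bits = 1391

1391 bits


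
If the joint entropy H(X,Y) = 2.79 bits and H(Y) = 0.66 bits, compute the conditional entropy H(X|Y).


H(X|Y) = H(X,Y) - H(Y) = 2.79 - 0.66 = 2.13

2.13 bits


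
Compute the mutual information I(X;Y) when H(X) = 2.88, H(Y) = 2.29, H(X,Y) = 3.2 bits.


I(X;Y) = H(X) + H(Y) - H(X,Y) = 2.88 + 2.29 - 3.2 = 1.97

1.97 bits


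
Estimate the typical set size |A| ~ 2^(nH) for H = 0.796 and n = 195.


log2|A_typical| = nH = 195 * 0.796 = 155.22, so |A_typical| ~ 2^155.22 = 5.320e+46

5.320e+46


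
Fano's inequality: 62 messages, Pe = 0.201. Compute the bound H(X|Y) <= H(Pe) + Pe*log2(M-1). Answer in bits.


H(Pe) = -Pe*log2(Pe) - (1-Pe)*log2(1-Pe) = -0.201*log2(0.201) - 0.799*log2(0.799) = 0.465261 + 0.258662 = 0.7239. Pe*log2(M-1) = 0.201*log2(61) = 1.192078. Bound = H(Pe) + Pe*log2(M-1) = 0.465261 + 0.258662 + 1.192078 = 1.916

1.916 bits


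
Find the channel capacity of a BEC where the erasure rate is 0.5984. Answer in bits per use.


C = 1 - epsilon = 1 - 0.5984 = 0.4016

0.4016 bits


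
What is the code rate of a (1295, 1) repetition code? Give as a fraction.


Rate = k/n = 1/1295

1/1295


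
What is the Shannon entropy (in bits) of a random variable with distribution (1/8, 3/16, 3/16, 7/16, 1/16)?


H = -sum(p_i * log2(p_i)). Terms: -(1/8)*log2(1/8) = 0.375000; -(3/16)*log2(3/16) = 0.452820; -(3/16)*log2(3/16) = 0.452820; -(7/16)*log2(7/16) = 0.521782; -(1/16)*log2(1/16) = 0.250000. H = 0.375000 + 0.452820 + 0.452820 + 0.521782 + 0.250000 = 2.0524

2.0524 bits


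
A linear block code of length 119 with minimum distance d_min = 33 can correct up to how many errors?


Correction capability = floor((d-1)/2) = floor((33-1)/2) = 16

16 errors


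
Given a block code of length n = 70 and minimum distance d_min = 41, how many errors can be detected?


Detection capability = d_min - 1 = 41 - 1 = 40

40 errors


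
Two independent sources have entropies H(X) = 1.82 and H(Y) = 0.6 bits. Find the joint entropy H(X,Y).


For independent variables, H(X,Y) = H(X) + H(Y) = 1.82 + 0.6 = 2.42

2.42 bits


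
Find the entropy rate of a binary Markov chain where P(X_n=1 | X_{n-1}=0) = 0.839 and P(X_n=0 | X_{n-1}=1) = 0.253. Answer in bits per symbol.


Stationary distribution: pi_0 = p10/(p01+p10) = 0.2317, pi_1 = 0.7683. Entropy rate H' = pi_0*H(p01) + pi_1*H(p10) = 0.2317*0.6367 + 0.7683*0.816 = 0.7745

0.7745 bits/symbol


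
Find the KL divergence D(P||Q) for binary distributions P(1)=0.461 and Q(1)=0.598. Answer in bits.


KL = p*log2(p/q) + (1-p)*log2((1-p)/(1-q)) = 0.461*log2(0.461/0.598) + 0.539*log2(0.539/0.402) = 0.055

0.055 bits


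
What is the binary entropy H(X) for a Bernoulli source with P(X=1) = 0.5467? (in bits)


H = -p*log2(p) - (1-p)*log2(1-p). -0.5467*log2(0.5467) = 0.476273; -0.4533*log2(0.4533) = 0.517425. H = 0.476273 + 0.517425 = 0.9937

0.9937 bits


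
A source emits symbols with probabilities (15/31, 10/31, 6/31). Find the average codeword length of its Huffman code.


Huffman construction (repeatedly merge the two least-probable nodes; each merge adds 1 bit to every symbol beneath it): 6/31 + 10/31 = 16/31; 15/31 + 16/31 = 1. Resulting codeword lengths (in the order the probabilities were given): (1, 2, 2). L_avg = sum(p_i * l_i) = 15/31*1 + 10/31*2 + 6/31*2 = 47/31 = 1.5161

1.5161 bits
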